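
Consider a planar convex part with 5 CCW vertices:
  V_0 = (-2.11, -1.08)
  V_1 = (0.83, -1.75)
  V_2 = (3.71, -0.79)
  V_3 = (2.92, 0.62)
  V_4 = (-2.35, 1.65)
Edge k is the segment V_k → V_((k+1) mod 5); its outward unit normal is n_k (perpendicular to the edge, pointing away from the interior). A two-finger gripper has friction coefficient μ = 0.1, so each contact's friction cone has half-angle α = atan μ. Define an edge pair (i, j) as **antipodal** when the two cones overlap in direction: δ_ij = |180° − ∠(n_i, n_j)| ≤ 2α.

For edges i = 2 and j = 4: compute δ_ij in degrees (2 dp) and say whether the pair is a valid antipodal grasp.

δ = 24.24°, invalid

α = atan 0.1 = 5.71°;  2α = 11.42°
edge 2: e_2 = (-0.79, +1.41);  n_2 = (+0.8724, +0.4888)
edge 4: e_4 = (+0.24, -2.73);  n_4 = (-0.9962, -0.0876)
∠(n_2, n_4) = 155.76°
δ = |180° − 155.76°| = 24.24°
24.24° > 2α = 11.42°  →  invalid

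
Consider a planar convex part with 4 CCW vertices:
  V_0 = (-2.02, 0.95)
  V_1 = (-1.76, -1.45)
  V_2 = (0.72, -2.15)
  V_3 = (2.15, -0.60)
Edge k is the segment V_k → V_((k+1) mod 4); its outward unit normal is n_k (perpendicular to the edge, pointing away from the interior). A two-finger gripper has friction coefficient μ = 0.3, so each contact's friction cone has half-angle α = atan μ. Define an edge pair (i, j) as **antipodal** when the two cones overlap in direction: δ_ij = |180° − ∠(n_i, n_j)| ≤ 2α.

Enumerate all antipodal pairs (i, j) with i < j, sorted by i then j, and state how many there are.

α = atan 0.3 = 16.70°;  2α = 33.40°
n_0 = (-0.9942, -0.1077)
n_1 = (-0.2716, -0.9624)
n_2 = (+0.7350, -0.6781)
n_3 = (+0.3484, +0.9373)
  (0,1): δ = 111.95°  ·
  (0,2): δ = 48.88°  ·
  (0,3): δ = 63.43°  ·
  (1,2): δ = 116.93°  ·
  (1,3): δ = 4.63°  ✓
  (2,3): δ = 67.70°  ·
antipodal pairs: 1

count = 1; pairs: (1,3)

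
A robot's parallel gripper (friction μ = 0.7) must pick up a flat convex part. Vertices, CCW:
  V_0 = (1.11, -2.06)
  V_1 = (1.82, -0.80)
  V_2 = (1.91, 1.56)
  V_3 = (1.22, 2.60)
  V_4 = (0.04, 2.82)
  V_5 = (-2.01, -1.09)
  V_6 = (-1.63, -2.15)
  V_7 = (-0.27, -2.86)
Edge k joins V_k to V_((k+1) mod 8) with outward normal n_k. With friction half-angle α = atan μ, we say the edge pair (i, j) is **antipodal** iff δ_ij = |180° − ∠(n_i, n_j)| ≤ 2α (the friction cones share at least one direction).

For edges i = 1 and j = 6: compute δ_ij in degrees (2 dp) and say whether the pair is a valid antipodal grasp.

α = atan 0.7 = 34.99°;  2α = 69.98°
edge 1: e_1 = (+0.09, +2.36);  n_1 = (+0.9993, -0.0381)
edge 6: e_6 = (+1.36, -0.71);  n_6 = (-0.4628, -0.8865)
∠(n_1, n_6) = 115.38°
δ = |180° − 115.38°| = 64.62°
64.62° ≤ 2α = 69.98°  →  valid

δ = 64.62°, valid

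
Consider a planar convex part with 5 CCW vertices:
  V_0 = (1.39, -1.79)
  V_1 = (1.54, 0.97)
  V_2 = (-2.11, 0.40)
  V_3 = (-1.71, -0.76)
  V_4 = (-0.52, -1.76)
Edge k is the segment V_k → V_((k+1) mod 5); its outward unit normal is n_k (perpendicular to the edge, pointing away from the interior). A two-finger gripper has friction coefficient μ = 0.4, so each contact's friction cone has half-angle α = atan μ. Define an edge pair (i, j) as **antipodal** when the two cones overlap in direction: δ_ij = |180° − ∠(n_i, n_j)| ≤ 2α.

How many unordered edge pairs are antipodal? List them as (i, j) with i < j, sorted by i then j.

α = atan 0.4 = 21.80°;  2α = 43.60°
n_0 = (+0.9985, -0.0543)
n_1 = (-0.1543, +0.9880)
n_2 = (-0.9454, -0.3260)
n_3 = (-0.6433, -0.7656)
n_4 = (-0.0157, -0.9999)
  (0,1): δ = 78.01°  ·
  (0,2): δ = 22.14°  ✓
  (0,3): δ = 53.07°  ·
  (0,4): δ = 92.21°  ·
  (1,2): δ = 79.85°  ·
  (1,3): δ = 48.92°  ·
  (1,4): δ = 9.78°  ✓
  (2,3): δ = 149.07°  ·
  (2,4): δ = 109.93°  ·
  (3,4): δ = 140.86°  ·
antipodal pairs: 2

count = 2; pairs: (0,2), (1,4)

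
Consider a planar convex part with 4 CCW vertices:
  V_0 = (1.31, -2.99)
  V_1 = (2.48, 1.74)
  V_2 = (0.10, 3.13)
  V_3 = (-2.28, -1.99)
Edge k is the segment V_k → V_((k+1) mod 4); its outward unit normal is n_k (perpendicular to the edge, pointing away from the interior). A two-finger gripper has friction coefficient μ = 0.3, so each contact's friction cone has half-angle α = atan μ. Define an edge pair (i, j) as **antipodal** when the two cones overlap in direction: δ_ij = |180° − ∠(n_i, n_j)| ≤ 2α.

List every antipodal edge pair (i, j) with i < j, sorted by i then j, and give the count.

count = 2; pairs: (0,2), (1,3)

α = atan 0.3 = 16.70°;  2α = 33.40°
n_0 = (+0.9707, -0.2401)
n_1 = (+0.5043, +0.8635)
n_2 = (-0.9068, +0.4215)
n_3 = (-0.2683, -0.9633)
  (0,1): δ = 106.39°  ·
  (0,2): δ = 11.04°  ✓
  (0,3): δ = 88.33°  ·
  (1,2): δ = 84.64°  ·
  (1,3): δ = 14.72°  ✓
  (2,3): δ = 80.63°  ·
antipodal pairs: 2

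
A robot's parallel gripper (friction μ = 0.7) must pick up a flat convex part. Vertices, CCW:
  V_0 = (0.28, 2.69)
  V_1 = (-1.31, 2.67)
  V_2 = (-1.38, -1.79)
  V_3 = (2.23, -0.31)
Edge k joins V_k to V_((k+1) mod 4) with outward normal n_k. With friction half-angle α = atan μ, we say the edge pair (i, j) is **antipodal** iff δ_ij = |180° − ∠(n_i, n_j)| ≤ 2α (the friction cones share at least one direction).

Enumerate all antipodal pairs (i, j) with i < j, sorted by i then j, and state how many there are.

count = 3; pairs: (0,2), (1,2), (1,3)

α = atan 0.7 = 34.99°;  2α = 69.98°
n_0 = (-0.0126, +0.9999)
n_1 = (-0.9999, +0.0157)
n_2 = (+0.3793, -0.9253)
n_3 = (+0.8384, +0.5450)
  (0,1): δ = 91.62°  ·
  (0,2): δ = 21.57°  ✓
  (0,3): δ = 122.30°  ·
  (1,2): δ = 66.81°  ✓
  (1,3): δ = 33.92°  ✓
  (2,3): δ = 79.27°  ·
antipodal pairs: 3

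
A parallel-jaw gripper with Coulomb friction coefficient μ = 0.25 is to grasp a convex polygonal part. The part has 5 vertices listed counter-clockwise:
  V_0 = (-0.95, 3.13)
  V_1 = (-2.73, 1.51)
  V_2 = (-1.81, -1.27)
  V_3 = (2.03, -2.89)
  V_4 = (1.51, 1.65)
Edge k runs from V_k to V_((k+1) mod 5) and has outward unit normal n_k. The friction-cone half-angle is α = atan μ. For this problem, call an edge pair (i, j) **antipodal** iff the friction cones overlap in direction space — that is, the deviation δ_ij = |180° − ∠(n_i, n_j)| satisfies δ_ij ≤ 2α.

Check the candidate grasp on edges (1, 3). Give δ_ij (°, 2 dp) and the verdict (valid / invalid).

δ = 11.78°, valid

α = atan 0.25 = 14.04°;  2α = 28.07°
edge 1: e_1 = (+0.92, -2.78);  n_1 = (-0.9494, -0.3142)
edge 3: e_3 = (-0.52, +4.54);  n_3 = (+0.9935, +0.1138)
∠(n_1, n_3) = 168.22°
δ = |180° − 168.22°| = 11.78°
11.78° ≤ 2α = 28.07°  →  valid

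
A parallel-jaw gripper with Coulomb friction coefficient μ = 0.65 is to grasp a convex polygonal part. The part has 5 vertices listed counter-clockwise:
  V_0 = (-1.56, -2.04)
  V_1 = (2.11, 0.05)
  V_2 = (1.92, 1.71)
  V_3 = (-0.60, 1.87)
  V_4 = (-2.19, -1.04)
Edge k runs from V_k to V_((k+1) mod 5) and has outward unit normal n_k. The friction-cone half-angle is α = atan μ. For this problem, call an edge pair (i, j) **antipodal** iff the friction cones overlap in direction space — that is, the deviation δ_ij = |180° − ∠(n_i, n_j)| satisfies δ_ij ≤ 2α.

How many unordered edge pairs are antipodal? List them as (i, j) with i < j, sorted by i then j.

count = 5; pairs: (0,2), (0,3), (1,3), (1,4), (2,4)

α = atan 0.65 = 33.02°;  2α = 66.05°
n_0 = (+0.4949, -0.8690)
n_1 = (+0.9935, +0.1137)
n_2 = (+0.0634, +0.9980)
n_3 = (-0.8775, +0.4795)
n_4 = (-0.8461, -0.5330)
  (0,1): δ = 113.13°  ·
  (0,2): δ = 33.29°  ✓
  (0,3): δ = 31.69°  ✓
  (0,4): δ = 92.55°  ·
  (1,2): δ = 100.16°  ·
  (1,3): δ = 35.18°  ✓
  (1,4): δ = 25.68°  ✓
  (2,3): δ = 115.02°  ·
  (2,4): δ = 54.16°  ✓
  (3,4): δ = 119.14°  ·
antipodal pairs: 5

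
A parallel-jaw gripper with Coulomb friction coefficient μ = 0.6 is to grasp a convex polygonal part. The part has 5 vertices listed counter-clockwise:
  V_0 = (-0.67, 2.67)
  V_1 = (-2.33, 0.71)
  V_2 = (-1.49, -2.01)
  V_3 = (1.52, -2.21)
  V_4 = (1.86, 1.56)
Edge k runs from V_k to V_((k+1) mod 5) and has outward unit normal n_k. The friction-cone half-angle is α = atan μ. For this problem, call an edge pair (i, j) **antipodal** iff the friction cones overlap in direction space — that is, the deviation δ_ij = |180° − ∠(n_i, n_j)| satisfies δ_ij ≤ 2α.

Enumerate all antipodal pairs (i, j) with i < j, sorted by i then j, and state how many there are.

count = 5; pairs: (0,2), (0,3), (1,3), (1,4), (2,4)

α = atan 0.6 = 30.96°;  2α = 61.93°
n_0 = (-0.7631, +0.6463)
n_1 = (-0.9555, -0.2951)
n_2 = (-0.0663, -0.9978)
n_3 = (+0.9960, -0.0898)
n_4 = (+0.4018, +0.9157)
  (0,1): δ = 122.58°  ·
  (0,2): δ = 53.54°  ✓
  (0,3): δ = 35.11°  ✓
  (0,4): δ = 106.57°  ·
  (1,2): δ = 110.96°  ·
  (1,3): δ = 22.32°  ✓
  (1,4): δ = 49.15°  ✓
  (2,3): δ = 91.35°  ·
  (2,4): δ = 19.89°  ✓
  (3,4): δ = 108.54°  ·
antipodal pairs: 5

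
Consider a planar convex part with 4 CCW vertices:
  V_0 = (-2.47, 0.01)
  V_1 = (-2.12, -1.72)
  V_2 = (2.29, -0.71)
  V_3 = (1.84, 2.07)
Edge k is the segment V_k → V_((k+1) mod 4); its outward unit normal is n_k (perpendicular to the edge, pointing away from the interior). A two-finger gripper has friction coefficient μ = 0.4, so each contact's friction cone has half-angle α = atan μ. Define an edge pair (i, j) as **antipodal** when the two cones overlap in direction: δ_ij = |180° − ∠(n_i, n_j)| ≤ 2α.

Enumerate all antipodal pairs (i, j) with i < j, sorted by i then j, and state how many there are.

count = 2; pairs: (0,2), (1,3)

α = atan 0.4 = 21.80°;  2α = 43.60°
n_0 = (-0.9801, -0.1983)
n_1 = (+0.2232, -0.9748)
n_2 = (+0.9872, +0.1598)
n_3 = (-0.4312, +0.9022)
  (0,1): δ = 88.54°  ·
  (0,2): δ = 2.24°  ✓
  (0,3): δ = 104.11°  ·
  (1,2): δ = 93.70°  ·
  (1,3): δ = 12.65°  ✓
  (2,3): δ = 73.65°  ·
antipodal pairs: 2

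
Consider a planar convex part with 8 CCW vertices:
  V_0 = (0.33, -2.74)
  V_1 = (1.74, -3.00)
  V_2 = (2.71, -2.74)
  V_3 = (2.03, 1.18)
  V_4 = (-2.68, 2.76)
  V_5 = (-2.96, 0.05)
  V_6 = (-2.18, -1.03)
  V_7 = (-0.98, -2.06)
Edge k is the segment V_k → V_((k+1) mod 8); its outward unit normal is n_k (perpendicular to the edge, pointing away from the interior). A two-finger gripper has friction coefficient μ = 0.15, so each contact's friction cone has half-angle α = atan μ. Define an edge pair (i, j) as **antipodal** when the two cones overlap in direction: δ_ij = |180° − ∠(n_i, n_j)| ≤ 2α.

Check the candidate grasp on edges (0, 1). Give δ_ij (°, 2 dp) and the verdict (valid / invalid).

δ = 154.55°, invalid

α = atan 0.15 = 8.53°;  2α = 17.06°
edge 0: e_0 = (+1.41, -0.26);  n_0 = (-0.1813, -0.9834)
edge 1: e_1 = (+0.97, +0.26);  n_1 = (+0.2589, -0.9659)
∠(n_0, n_1) = 25.45°
δ = |180° − 25.45°| = 154.55°
154.55° > 2α = 17.06°  →  invalid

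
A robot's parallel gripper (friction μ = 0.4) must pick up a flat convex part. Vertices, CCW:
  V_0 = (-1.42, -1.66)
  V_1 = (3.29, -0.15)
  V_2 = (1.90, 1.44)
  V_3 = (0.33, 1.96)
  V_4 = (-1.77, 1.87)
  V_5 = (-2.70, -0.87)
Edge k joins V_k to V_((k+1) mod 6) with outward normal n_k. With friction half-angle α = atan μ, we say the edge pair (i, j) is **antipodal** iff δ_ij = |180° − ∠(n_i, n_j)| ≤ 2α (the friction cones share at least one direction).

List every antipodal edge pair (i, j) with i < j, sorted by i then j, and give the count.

α = atan 0.4 = 21.80°;  2α = 43.60°
n_0 = (+0.3053, -0.9523)
n_1 = (+0.7529, +0.6582)
n_2 = (+0.3144, +0.9493)
n_3 = (-0.0428, +0.9991)
n_4 = (-0.9469, +0.3214)
n_5 = (-0.5252, -0.8510)
  (0,1): δ = 66.62°  ·
  (0,2): δ = 36.10°  ✓
  (0,3): δ = 15.32°  ✓
  (0,4): δ = 53.48°  ·
  (0,5): δ = 130.54°  ·
  (1,2): δ = 149.49°  ·
  (1,3): δ = 128.71°  ·
  (1,4): δ = 59.91°  ·
  (1,5): δ = 17.16°  ✓
  (2,3): δ = 159.22°  ·
  (2,4): δ = 90.42°  ·
  (2,5): δ = 13.36°  ✓
  (3,4): δ = 111.20°  ·
  (3,5): δ = 34.14°  ✓
  (4,5): δ = 102.93°  ·
antipodal pairs: 5

count = 5; pairs: (0,2), (0,3), (1,5), (2,5), (3,5)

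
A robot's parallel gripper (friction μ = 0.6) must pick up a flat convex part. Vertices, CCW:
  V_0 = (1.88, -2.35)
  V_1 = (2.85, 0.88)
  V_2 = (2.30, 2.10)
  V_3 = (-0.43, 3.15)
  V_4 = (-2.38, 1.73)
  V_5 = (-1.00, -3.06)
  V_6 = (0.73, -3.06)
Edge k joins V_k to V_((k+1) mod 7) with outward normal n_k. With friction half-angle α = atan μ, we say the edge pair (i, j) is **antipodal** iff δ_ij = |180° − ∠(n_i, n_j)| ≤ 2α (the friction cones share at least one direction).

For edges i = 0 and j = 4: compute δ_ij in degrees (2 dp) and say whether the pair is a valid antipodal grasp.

δ = 32.79°, valid

α = atan 0.6 = 30.96°;  2α = 61.93°
edge 0: e_0 = (+0.97, +3.23);  n_0 = (+0.9577, -0.2876)
edge 4: e_4 = (+1.38, -4.79);  n_4 = (-0.9609, -0.2768)
∠(n_0, n_4) = 147.21°
δ = |180° − 147.21°| = 32.79°
32.79° ≤ 2α = 61.93°  →  valid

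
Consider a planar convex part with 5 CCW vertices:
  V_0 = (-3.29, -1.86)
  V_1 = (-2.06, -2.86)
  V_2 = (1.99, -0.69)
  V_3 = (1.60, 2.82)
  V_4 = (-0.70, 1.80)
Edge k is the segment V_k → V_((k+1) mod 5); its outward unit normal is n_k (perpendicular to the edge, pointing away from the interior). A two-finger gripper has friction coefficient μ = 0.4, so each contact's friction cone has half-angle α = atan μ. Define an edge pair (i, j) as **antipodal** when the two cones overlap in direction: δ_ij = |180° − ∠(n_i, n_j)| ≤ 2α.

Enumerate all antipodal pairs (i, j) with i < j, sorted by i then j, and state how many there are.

count = 3; pairs: (1,3), (1,4), (2,4)

α = atan 0.4 = 21.80°;  2α = 43.60°
n_0 = (-0.6308, -0.7759)
n_1 = (+0.4723, -0.8814)
n_2 = (+0.9939, +0.1104)
n_3 = (-0.4054, +0.9141)
n_4 = (-0.8163, +0.5776)
  (0,1): δ = 112.71°  ·
  (0,2): δ = 44.55°  ·
  (0,3): δ = 63.03°  ·
  (0,4): δ = 93.83°  ·
  (1,2): δ = 111.84°  ·
  (1,3): δ = 4.27°  ✓
  (1,4): δ = 26.53°  ✓
  (2,3): δ = 72.42°  ·
  (2,4): δ = 41.63°  ✓
  (3,4): δ = 149.20°  ·
antipodal pairs: 3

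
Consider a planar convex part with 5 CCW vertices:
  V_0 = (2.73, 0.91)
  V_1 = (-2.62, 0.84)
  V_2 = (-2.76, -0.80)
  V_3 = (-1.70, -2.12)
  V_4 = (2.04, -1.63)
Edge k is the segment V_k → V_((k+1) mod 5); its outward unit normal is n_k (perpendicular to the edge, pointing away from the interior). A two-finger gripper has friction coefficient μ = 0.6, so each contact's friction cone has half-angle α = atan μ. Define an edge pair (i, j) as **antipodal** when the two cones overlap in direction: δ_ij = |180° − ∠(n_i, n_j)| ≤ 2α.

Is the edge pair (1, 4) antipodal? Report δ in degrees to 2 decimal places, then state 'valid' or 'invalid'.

α = atan 0.6 = 30.96°;  2α = 61.93°
edge 1: e_1 = (-0.14, -1.64);  n_1 = (-0.9964, +0.0851)
edge 4: e_4 = (+0.69, +2.54);  n_4 = (+0.9650, -0.2622)
∠(n_1, n_4) = 169.68°
δ = |180° − 169.68°| = 10.32°
10.32° ≤ 2α = 61.93°  →  valid

δ = 10.32°, valid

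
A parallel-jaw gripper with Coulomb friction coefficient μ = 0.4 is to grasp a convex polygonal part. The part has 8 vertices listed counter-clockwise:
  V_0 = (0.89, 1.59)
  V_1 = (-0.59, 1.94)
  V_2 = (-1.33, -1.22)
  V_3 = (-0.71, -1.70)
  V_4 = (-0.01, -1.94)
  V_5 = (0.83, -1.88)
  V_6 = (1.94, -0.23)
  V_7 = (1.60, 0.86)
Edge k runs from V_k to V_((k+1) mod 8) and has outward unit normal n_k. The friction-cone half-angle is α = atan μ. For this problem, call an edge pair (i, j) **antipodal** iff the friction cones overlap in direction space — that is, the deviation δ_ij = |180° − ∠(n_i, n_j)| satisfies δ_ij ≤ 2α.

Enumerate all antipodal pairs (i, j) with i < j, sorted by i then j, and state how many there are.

count = 8; pairs: (0,2), (0,3), (0,4), (1,5), (1,6), (2,6), (2,7), (3,7)

α = atan 0.4 = 21.80°;  2α = 43.60°
n_0 = (+0.2301, +0.9732)
n_1 = (-0.9737, +0.2280)
n_2 = (-0.6122, -0.7907)
n_3 = (-0.3243, -0.9459)
n_4 = (+0.0712, -0.9975)
n_5 = (+0.8297, -0.5582)
n_6 = (+0.9546, +0.2978)
n_7 = (+0.7169, +0.6972)
  (0,1): δ = 89.87°  ·
  (0,2): δ = 24.44°  ✓
  (0,3): δ = 5.62°  ✓
  (0,4): δ = 17.39°  ✓
  (0,5): δ = 69.38°  ·
  (0,6): δ = 120.63°  ·
  (0,7): δ = 147.51°  ·
  (1,2): δ = 114.57°  ·
  (1,3): δ = 95.74°  ·
  (1,4): δ = 72.73°  ·
  (1,5): δ = 20.75°  ✓
  (1,6): δ = 30.50°  ✓
  (1,7): δ = 57.38°  ·
  (2,3): δ = 161.18°  ·
  (2,4): δ = 138.17°  ·
  (2,5): δ = 86.18°  ·
  (2,6): δ = 34.93°  ✓
  (2,7): δ = 8.05°  ✓
  (3,4): δ = 156.99°  ·
  (3,5): δ = 105.01°  ·
  (3,6): δ = 53.75°  ·
  (3,7): δ = 26.87°  ✓
  (4,5): δ = 128.02°  ·
  (4,6): δ = 76.76°  ·
  (4,7): δ = 49.88°  ·
  (5,6): δ = 128.75°  ·
  (5,7): δ = 101.87°  ·
  (6,7): δ = 153.12°  ·
antipodal pairs: 8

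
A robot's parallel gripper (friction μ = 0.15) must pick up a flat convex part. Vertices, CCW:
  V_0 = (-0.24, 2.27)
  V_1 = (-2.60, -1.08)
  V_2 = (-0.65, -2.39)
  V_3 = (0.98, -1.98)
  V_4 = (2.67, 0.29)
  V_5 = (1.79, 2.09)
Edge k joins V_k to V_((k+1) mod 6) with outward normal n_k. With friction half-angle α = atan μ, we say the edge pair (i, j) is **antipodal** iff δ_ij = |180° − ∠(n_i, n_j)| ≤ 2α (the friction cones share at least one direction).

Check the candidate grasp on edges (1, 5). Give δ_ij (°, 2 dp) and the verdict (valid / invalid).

α = atan 0.15 = 8.53°;  2α = 17.06°
edge 1: e_1 = (+1.95, -1.31);  n_1 = (-0.5576, -0.8301)
edge 5: e_5 = (-2.03, +0.18);  n_5 = (+0.0883, +0.9961)
∠(n_1, n_5) = 151.17°
δ = |180° − 151.17°| = 28.83°
28.83° > 2α = 17.06°  →  invalid

δ = 28.83°, invalid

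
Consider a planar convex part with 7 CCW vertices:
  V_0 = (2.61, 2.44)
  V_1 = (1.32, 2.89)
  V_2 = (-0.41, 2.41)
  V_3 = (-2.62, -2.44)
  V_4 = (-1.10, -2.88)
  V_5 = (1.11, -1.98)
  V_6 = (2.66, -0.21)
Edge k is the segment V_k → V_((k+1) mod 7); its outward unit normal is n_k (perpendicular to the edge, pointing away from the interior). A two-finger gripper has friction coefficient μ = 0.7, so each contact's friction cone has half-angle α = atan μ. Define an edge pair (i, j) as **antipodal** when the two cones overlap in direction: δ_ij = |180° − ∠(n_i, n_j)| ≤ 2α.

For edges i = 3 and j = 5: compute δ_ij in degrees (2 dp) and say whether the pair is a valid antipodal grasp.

δ = 115.06°, invalid

α = atan 0.7 = 34.99°;  2α = 69.98°
edge 3: e_3 = (+1.52, -0.44);  n_3 = (-0.2781, -0.9606)
edge 5: e_5 = (+1.55, +1.77);  n_5 = (+0.7523, -0.6588)
∠(n_3, n_5) = 64.94°
δ = |180° − 64.94°| = 115.06°
115.06° > 2α = 69.98°  →  invalid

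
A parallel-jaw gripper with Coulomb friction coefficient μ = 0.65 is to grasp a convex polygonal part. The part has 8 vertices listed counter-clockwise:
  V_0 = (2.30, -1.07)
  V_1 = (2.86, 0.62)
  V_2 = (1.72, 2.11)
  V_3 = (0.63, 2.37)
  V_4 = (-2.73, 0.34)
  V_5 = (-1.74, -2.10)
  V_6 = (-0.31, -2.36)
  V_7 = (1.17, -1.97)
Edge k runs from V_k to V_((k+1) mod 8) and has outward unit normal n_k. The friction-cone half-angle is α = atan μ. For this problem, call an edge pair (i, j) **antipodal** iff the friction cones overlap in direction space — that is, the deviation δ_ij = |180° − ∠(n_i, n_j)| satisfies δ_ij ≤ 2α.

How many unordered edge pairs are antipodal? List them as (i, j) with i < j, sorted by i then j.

count = 11; pairs: (0,3), (0,4), (1,4), (1,5), (2,4), (2,5), (2,6), (2,7), (3,5), (3,6), (3,7)

α = atan 0.65 = 33.02°;  2α = 66.05°
n_0 = (+0.9492, -0.3145)
n_1 = (+0.7942, +0.6076)
n_2 = (+0.2320, +0.9727)
n_3 = (-0.5171, +0.8559)
n_4 = (-0.9266, -0.3760)
n_5 = (-0.1789, -0.9839)
n_6 = (+0.2548, -0.9670)
n_7 = (+0.6230, -0.7822)
  (0,1): δ = 124.25°  ·
  (0,2): δ = 85.08°  ·
  (0,3): δ = 40.53°  ✓
  (0,4): δ = 40.42°  ✓
  (0,5): δ = 98.03°  ·
  (0,6): δ = 123.10°  ·
  (0,7): δ = 146.87°  ·
  (1,2): δ = 140.84°  ·
  (1,3): δ = 96.28°  ·
  (1,4): δ = 15.34°  ✓
  (1,5): δ = 42.28°  ✓
  (1,6): δ = 67.34°  ·
  (1,7): δ = 91.12°  ·
  (2,3): δ = 135.44°  ·
  (2,4): δ = 54.50°  ✓
  (2,5): δ = 3.11°  ✓
  (2,6): δ = 28.18°  ✓
  (2,7): δ = 51.95°  ✓
  (3,4): δ = 99.05°  ·
  (3,5): δ = 41.44°  ✓
  (3,6): δ = 16.38°  ✓
  (3,7): δ = 7.40°  ✓
  (4,5): δ = 122.39°  ·
  (4,6): δ = 97.32°  ·
  (4,7): δ = 73.55°  ·
  (5,6): δ = 154.93°  ·
  (5,7): δ = 131.16°  ·
  (6,7): δ = 156.23°  ·
antipodal pairs: 11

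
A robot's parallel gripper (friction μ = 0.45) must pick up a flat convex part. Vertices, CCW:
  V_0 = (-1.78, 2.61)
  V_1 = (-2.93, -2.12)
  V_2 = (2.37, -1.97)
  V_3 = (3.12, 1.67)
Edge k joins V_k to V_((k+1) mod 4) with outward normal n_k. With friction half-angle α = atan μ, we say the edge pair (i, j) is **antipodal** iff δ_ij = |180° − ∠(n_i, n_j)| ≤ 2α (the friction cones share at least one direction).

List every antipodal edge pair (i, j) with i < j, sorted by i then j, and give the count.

count = 2; pairs: (0,2), (1,3)

α = atan 0.45 = 24.23°;  2α = 48.46°
n_0 = (-0.9717, +0.2362)
n_1 = (+0.0283, -0.9996)
n_2 = (+0.9794, -0.2018)
n_3 = (+0.1884, +0.9821)
  (0,1): δ = 74.71°  ·
  (0,2): δ = 2.02°  ✓
  (0,3): δ = 92.81°  ·
  (1,2): δ = 103.26°  ·
  (1,3): δ = 12.48°  ✓
  (2,3): δ = 89.22°  ·
antipodal pairs: 2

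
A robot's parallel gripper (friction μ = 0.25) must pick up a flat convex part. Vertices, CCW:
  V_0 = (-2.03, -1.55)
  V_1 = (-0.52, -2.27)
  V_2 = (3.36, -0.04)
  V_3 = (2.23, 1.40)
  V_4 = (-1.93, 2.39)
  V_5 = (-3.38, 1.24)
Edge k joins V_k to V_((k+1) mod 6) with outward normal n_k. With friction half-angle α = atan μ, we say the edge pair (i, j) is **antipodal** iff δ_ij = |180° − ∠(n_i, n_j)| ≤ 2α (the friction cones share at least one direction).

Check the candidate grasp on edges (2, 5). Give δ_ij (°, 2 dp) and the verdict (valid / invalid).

α = atan 0.25 = 14.04°;  2α = 28.07°
edge 2: e_2 = (-1.13, +1.44);  n_2 = (+0.7867, +0.6173)
edge 5: e_5 = (+1.35, -2.79);  n_5 = (-0.9002, -0.4356)
∠(n_2, n_5) = 167.70°
δ = |180° − 167.70°| = 12.30°
12.30° ≤ 2α = 28.07°  →  valid

δ = 12.30°, valid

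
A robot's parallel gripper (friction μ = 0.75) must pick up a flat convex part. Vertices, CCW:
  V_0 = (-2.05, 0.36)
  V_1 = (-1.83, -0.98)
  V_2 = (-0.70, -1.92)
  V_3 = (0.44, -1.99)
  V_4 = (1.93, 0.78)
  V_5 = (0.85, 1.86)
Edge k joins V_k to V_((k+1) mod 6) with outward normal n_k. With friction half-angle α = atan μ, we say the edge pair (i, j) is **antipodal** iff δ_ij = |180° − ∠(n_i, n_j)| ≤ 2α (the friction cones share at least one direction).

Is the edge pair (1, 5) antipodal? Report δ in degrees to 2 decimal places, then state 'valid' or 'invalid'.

δ = 67.11°, valid

α = atan 0.75 = 36.87°;  2α = 73.74°
edge 1: e_1 = (+1.13, -0.94);  n_1 = (-0.6395, -0.7688)
edge 5: e_5 = (-2.90, -1.50);  n_5 = (-0.4594, +0.8882)
∠(n_1, n_5) = 112.89°
δ = |180° − 112.89°| = 67.11°
67.11° ≤ 2α = 73.74°  →  valid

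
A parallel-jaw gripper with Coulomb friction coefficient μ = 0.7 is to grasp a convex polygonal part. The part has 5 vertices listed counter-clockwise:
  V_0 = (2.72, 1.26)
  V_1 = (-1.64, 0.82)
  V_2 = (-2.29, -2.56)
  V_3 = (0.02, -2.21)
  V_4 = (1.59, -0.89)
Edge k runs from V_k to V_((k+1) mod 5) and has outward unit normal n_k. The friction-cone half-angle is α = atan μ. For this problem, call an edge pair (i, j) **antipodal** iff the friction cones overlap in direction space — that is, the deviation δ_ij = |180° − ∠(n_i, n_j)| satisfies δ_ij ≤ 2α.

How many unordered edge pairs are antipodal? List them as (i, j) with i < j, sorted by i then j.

count = 5; pairs: (0,2), (0,3), (0,4), (1,3), (1,4)

α = atan 0.7 = 34.99°;  2α = 69.98°
n_0 = (-0.1004, +0.9949)
n_1 = (-0.9820, +0.1888)
n_2 = (+0.1498, -0.9887)
n_3 = (+0.6435, -0.7654)
n_4 = (+0.8852, -0.4652)
  (0,1): δ = 106.65°  ·
  (0,2): δ = 2.85°  ✓
  (0,3): δ = 34.29°  ✓
  (0,4): δ = 56.51°  ✓
  (1,2): δ = 70.50°  ·
  (1,3): δ = 39.06°  ✓
  (1,4): δ = 16.84°  ✓
  (2,3): δ = 148.56°  ·
  (2,4): δ = 126.34°  ·
  (3,4): δ = 157.78°  ·
antipodal pairs: 5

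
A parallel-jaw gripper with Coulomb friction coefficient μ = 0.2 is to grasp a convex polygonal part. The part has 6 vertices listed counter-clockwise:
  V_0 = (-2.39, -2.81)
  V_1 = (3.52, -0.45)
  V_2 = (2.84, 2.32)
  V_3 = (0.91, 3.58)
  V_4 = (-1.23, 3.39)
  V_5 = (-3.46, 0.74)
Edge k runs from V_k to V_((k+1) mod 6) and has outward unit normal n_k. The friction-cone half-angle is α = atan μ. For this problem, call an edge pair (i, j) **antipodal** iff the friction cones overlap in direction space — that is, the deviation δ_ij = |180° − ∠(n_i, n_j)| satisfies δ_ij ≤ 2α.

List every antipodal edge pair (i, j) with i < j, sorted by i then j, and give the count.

α = atan 0.2 = 11.31°;  2α = 22.62°
n_0 = (+0.3708, -0.9287)
n_1 = (+0.9712, +0.2384)
n_2 = (+0.5467, +0.8374)
n_3 = (-0.0884, +0.9961)
n_4 = (-0.7651, +0.6439)
n_5 = (-0.9575, -0.2886)
  (0,1): δ = 97.98°  ·
  (0,2): δ = 54.91°  ·
  (0,3): δ = 16.69°  ✓
  (0,4): δ = 28.15°  ·
  (0,5): δ = 85.01°  ·
  (1,2): δ = 136.93°  ·
  (1,3): δ = 98.72°  ·
  (1,4): δ = 53.87°  ·
  (1,5): δ = 2.98°  ✓
  (2,3): δ = 141.79°  ·
  (2,4): δ = 96.94°  ·
  (2,5): δ = 40.09°  ·
  (3,4): δ = 135.15°  ·
  (3,5): δ = 78.30°  ·
  (4,5): δ = 123.15°  ·
antipodal pairs: 2

count = 2; pairs: (0,3), (1,5)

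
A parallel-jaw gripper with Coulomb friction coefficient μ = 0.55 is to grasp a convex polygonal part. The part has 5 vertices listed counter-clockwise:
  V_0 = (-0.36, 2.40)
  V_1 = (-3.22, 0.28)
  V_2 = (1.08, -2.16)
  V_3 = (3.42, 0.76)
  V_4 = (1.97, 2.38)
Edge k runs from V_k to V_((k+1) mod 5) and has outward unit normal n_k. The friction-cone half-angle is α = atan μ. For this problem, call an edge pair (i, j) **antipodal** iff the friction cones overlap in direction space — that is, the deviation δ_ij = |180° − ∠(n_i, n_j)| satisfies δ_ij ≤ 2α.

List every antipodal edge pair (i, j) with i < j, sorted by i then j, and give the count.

α = atan 0.55 = 28.81°;  2α = 57.62°
n_0 = (-0.5955, +0.8034)
n_1 = (-0.4935, -0.8697)
n_2 = (+0.7803, -0.6253)
n_3 = (+0.7451, +0.6669)
n_4 = (+0.0086, +1.0000)
  (0,1): δ = 66.12°  ·
  (0,2): δ = 14.74°  ✓
  (0,3): δ = 95.28°  ·
  (0,4): δ = 142.96°  ·
  (1,2): δ = 99.14°  ·
  (1,3): δ = 18.60°  ✓
  (1,4): δ = 29.08°  ✓
  (2,3): δ = 99.46°  ·
  (2,4): δ = 51.78°  ✓
  (3,4): δ = 132.32°  ·
antipodal pairs: 4

count = 4; pairs: (0,2), (1,3), (1,4), (2,4)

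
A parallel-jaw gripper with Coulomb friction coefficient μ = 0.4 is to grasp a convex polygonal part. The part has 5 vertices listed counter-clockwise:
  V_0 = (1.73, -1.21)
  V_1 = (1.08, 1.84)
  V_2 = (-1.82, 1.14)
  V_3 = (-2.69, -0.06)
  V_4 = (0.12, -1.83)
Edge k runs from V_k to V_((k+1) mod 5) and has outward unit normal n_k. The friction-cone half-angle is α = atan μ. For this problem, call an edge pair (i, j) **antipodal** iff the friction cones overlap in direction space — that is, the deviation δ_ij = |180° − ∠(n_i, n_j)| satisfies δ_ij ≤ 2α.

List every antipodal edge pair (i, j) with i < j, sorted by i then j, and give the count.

count = 2; pairs: (1,4), (2,4)

α = atan 0.4 = 21.80°;  2α = 43.60°
n_0 = (+0.9780, +0.2084)
n_1 = (-0.2346, +0.9721)
n_2 = (-0.8096, +0.5870)
n_3 = (-0.5330, -0.8461)
n_4 = (+0.3594, -0.9332)
  (0,1): δ = 88.46°  ·
  (0,2): δ = 47.97°  ·
  (0,3): δ = 45.76°  ·
  (0,4): δ = 99.03°  ·
  (1,2): δ = 139.51°  ·
  (1,3): δ = 45.78°  ·
  (1,4): δ = 7.49°  ✓
  (2,3): δ = 86.26°  ·
  (2,4): δ = 33.00°  ✓
  (3,4): δ = 126.73°  ·
antipodal pairs: 2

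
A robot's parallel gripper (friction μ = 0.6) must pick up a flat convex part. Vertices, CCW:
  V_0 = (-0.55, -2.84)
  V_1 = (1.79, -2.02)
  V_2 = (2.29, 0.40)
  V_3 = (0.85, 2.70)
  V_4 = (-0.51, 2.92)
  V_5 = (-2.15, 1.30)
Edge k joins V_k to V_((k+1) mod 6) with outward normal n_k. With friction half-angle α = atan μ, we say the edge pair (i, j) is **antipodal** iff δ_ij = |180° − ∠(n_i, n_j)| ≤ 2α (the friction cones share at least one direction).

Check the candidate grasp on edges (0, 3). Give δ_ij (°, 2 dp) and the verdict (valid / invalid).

α = atan 0.6 = 30.96°;  2α = 61.93°
edge 0: e_0 = (+2.34, +0.82);  n_0 = (+0.3307, -0.9437)
edge 3: e_3 = (-1.36, +0.22);  n_3 = (+0.1597, +0.9872)
∠(n_0, n_3) = 151.50°
δ = |180° − 151.50°| = 28.50°
28.50° ≤ 2α = 61.93°  →  valid

δ = 28.50°, valid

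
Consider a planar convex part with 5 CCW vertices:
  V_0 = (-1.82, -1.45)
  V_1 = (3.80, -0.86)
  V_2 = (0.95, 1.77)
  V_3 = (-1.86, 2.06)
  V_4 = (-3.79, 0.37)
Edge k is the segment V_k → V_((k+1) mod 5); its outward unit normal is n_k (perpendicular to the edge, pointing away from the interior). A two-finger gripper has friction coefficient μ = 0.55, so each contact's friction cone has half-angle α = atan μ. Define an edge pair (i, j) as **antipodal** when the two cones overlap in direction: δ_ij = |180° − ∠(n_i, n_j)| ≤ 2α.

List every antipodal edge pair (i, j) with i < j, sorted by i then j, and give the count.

α = atan 0.55 = 28.81°;  2α = 57.62°
n_0 = (+0.1044, -0.9945)
n_1 = (+0.6782, +0.7349)
n_2 = (+0.1027, +0.9947)
n_3 = (-0.6588, +0.7523)
n_4 = (-0.6786, -0.7345)
  (0,1): δ = 48.69°  ✓
  (0,2): δ = 11.89°  ✓
  (0,3): δ = 35.21°  ✓
  (0,4): δ = 131.27°  ·
  (1,2): δ = 143.19°  ·
  (1,3): δ = 96.09°  ·
  (1,4): δ = 0.03°  ✓
  (2,3): δ = 132.90°  ·
  (2,4): δ = 36.84°  ✓
  (3,4): δ = 83.94°  ·
antipodal pairs: 5

count = 5; pairs: (0,1), (0,2), (0,3), (1,4), (2,4)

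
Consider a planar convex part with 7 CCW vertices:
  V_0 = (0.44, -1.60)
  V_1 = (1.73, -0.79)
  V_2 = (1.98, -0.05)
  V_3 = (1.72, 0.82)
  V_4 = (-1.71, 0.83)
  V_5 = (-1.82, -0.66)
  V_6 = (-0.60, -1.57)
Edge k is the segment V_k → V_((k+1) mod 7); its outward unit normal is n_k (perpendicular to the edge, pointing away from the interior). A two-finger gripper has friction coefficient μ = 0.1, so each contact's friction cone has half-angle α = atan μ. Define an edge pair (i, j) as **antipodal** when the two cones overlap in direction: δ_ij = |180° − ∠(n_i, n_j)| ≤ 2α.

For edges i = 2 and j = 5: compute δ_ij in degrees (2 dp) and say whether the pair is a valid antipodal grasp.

α = atan 0.1 = 5.71°;  2α = 11.42°
edge 2: e_2 = (-0.26, +0.87);  n_2 = (+0.9581, +0.2863)
edge 5: e_5 = (+1.22, -0.91);  n_5 = (-0.5979, -0.8016)
∠(n_2, n_5) = 143.36°
δ = |180° − 143.36°| = 36.64°
36.64° > 2α = 11.42°  →  invalid

δ = 36.64°, invalid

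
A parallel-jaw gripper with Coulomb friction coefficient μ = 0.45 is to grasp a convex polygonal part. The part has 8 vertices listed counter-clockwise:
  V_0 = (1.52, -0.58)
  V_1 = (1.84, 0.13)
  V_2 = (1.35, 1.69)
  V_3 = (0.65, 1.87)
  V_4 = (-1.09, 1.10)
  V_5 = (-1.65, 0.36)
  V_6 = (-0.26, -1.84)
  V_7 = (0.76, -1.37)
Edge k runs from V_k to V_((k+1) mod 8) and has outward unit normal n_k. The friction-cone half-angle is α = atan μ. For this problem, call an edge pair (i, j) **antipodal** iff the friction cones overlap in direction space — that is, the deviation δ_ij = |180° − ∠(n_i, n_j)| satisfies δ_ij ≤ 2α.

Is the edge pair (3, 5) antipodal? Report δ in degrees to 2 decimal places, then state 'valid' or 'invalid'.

α = atan 0.45 = 24.23°;  2α = 48.46°
edge 3: e_3 = (-1.74, -0.77);  n_3 = (-0.4047, +0.9145)
edge 5: e_5 = (+1.39, -2.20);  n_5 = (-0.8454, -0.5341)
∠(n_3, n_5) = 98.41°
δ = |180° − 98.41°| = 81.59°
81.59° > 2α = 48.46°  →  invalid

δ = 81.59°, invalid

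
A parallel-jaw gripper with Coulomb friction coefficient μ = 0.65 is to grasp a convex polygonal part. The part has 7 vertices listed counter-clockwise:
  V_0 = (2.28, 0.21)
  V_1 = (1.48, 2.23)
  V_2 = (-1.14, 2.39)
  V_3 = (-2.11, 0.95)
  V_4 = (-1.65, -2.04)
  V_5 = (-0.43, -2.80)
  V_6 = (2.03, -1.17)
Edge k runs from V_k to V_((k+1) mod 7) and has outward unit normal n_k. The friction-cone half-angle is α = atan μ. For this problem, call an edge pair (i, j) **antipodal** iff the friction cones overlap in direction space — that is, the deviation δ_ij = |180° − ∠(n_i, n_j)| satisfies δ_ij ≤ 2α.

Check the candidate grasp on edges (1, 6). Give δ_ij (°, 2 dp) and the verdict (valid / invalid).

δ = 83.23°, invalid

α = atan 0.65 = 33.02°;  2α = 66.05°
edge 1: e_1 = (-2.62, +0.16);  n_1 = (+0.0610, +0.9981)
edge 6: e_6 = (+0.25, +1.38);  n_6 = (+0.9840, -0.1783)
∠(n_1, n_6) = 96.77°
δ = |180° − 96.77°| = 83.23°
83.23° > 2α = 66.05°  →  invalid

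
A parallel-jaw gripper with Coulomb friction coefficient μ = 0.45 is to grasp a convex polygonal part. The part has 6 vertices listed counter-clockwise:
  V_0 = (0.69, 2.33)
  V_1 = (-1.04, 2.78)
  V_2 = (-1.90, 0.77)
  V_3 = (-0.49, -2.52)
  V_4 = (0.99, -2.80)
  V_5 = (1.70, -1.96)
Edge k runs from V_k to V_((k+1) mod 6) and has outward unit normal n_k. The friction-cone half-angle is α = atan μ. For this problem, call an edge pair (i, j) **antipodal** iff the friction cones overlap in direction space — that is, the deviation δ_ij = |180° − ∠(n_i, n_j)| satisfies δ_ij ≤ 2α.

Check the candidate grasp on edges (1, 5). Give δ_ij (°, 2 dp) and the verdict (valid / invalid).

δ = 36.41°, valid

α = atan 0.45 = 24.23°;  2α = 48.46°
edge 1: e_1 = (-0.86, -2.01);  n_1 = (-0.9194, +0.3934)
edge 5: e_5 = (-1.01, +4.29);  n_5 = (+0.9734, +0.2292)
∠(n_1, n_5) = 143.59°
δ = |180° − 143.59°| = 36.41°
36.41° ≤ 2α = 48.46°  →  valid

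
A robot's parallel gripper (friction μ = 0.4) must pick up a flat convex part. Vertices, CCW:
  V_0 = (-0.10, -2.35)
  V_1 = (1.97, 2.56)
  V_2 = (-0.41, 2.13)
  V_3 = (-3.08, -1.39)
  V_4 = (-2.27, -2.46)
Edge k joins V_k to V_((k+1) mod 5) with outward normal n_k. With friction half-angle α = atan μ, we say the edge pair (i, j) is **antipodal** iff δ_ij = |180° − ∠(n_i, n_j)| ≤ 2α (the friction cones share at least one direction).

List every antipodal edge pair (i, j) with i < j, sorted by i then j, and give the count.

α = atan 0.4 = 21.80°;  2α = 43.60°
n_0 = (+0.9215, -0.3885)
n_1 = (-0.1778, +0.9841)
n_2 = (-0.7967, +0.6043)
n_3 = (-0.7973, -0.6036)
n_4 = (+0.0506, -0.9987)
  (0,1): δ = 56.90°  ·
  (0,2): δ = 14.32°  ✓
  (0,3): δ = 59.99°  ·
  (0,4): δ = 115.76°  ·
  (1,2): δ = 137.42°  ·
  (1,3): δ = 63.12°  ·
  (1,4): δ = 7.34°  ✓
  (2,3): δ = 105.69°  ·
  (2,4): δ = 49.92°  ·
  (3,4): δ = 124.22°  ·
antipodal pairs: 2

count = 2; pairs: (0,2), (1,4)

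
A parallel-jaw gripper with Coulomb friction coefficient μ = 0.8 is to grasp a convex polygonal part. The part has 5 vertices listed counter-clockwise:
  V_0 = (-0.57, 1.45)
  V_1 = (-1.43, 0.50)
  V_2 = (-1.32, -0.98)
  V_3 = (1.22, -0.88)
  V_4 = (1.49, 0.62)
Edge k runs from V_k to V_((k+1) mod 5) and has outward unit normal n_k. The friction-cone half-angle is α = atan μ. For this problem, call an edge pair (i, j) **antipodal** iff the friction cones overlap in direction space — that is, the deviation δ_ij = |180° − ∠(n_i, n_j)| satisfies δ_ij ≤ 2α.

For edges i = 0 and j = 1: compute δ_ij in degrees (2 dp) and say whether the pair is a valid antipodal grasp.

δ = 133.60°, invalid

α = atan 0.8 = 38.66°;  2α = 77.32°
edge 0: e_0 = (-0.86, -0.95);  n_0 = (-0.7414, +0.6711)
edge 1: e_1 = (+0.11, -1.48);  n_1 = (-0.9972, -0.0741)
∠(n_0, n_1) = 46.40°
δ = |180° − 46.40°| = 133.60°
133.60° > 2α = 77.32°  →  invalid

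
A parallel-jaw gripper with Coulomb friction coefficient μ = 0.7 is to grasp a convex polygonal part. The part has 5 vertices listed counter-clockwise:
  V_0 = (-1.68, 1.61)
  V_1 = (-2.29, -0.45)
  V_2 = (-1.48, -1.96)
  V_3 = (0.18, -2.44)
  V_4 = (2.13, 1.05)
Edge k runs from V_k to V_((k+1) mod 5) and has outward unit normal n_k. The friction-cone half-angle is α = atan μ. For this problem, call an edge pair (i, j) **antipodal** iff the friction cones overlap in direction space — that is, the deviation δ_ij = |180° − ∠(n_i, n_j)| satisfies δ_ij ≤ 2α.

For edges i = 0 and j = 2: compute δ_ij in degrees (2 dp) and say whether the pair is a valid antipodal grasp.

δ = 89.63°, invalid

α = atan 0.7 = 34.99°;  2α = 69.98°
edge 0: e_0 = (-0.61, -2.06);  n_0 = (-0.9588, +0.2839)
edge 2: e_2 = (+1.66, -0.48);  n_2 = (-0.2778, -0.9606)
∠(n_0, n_2) = 90.37°
δ = |180° − 90.37°| = 89.63°
89.63° > 2α = 69.98°  →  invalid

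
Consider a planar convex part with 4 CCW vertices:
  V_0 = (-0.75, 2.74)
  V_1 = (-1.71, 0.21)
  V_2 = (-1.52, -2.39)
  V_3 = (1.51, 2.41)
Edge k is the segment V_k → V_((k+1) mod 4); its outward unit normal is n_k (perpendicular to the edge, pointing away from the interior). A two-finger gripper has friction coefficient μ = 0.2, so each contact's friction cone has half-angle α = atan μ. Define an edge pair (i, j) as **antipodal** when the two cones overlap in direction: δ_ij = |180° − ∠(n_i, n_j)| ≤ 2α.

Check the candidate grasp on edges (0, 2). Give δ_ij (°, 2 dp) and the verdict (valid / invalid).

α = atan 0.2 = 11.31°;  2α = 22.62°
edge 0: e_0 = (-0.96, -2.53);  n_0 = (-0.9350, +0.3548)
edge 2: e_2 = (+3.03, +4.80);  n_2 = (+0.8456, -0.5338)
∠(n_0, n_2) = 168.52°
δ = |180° − 168.52°| = 11.48°
11.48° ≤ 2α = 22.62°  →  valid

δ = 11.48°, valid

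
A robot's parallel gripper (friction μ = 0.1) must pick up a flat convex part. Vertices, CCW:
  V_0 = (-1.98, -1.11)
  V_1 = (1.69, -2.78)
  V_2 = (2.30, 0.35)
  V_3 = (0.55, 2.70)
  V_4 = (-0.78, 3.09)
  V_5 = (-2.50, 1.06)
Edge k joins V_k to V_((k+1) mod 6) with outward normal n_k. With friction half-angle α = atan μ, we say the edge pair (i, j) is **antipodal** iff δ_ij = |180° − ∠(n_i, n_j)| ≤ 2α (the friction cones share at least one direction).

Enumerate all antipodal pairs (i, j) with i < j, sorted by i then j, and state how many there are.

α = atan 0.1 = 5.71°;  2α = 11.42°
n_0 = (-0.4142, -0.9102)
n_1 = (+0.9815, -0.1913)
n_2 = (+0.8020, +0.5973)
n_3 = (+0.2814, +0.9596)
n_4 = (-0.7630, +0.6464)
n_5 = (-0.9725, -0.2330)
  (0,1): δ = 76.56°  ·
  (0,2): δ = 28.86°  ·
  (0,3): δ = 8.12°  ✓
  (0,4): δ = 74.19°  ·
  (0,5): δ = 127.94°  ·
  (1,2): δ = 132.30°  ·
  (1,3): δ = 95.31°  ·
  (1,4): δ = 29.25°  ·
  (1,5): δ = 24.50°  ·
  (2,3): δ = 143.02°  ·
  (2,4): δ = 76.95°  ·
  (2,5): δ = 23.20°  ·
  (3,4): δ = 113.93°  ·
  (3,5): δ = 60.18°  ·
  (4,5): δ = 126.25°  ·
antipodal pairs: 1

count = 1; pairs: (0,3)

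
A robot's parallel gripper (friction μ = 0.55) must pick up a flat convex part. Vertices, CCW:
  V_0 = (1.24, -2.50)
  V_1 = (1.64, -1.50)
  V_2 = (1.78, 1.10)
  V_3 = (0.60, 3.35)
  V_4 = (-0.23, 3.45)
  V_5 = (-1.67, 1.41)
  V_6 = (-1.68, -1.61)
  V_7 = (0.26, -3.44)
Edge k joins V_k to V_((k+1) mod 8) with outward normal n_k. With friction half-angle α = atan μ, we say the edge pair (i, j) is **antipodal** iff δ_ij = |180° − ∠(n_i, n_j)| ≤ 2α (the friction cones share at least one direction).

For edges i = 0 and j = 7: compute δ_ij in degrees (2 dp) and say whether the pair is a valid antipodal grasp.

α = atan 0.55 = 28.81°;  2α = 57.62°
edge 0: e_0 = (+0.40, +1.00);  n_0 = (+0.9285, -0.3714)
edge 7: e_7 = (+0.98, +0.94);  n_7 = (+0.6922, -0.7217)
∠(n_0, n_7) = 24.39°
δ = |180° − 24.39°| = 155.61°
155.61° > 2α = 57.62°  →  invalid

δ = 155.61°, invalid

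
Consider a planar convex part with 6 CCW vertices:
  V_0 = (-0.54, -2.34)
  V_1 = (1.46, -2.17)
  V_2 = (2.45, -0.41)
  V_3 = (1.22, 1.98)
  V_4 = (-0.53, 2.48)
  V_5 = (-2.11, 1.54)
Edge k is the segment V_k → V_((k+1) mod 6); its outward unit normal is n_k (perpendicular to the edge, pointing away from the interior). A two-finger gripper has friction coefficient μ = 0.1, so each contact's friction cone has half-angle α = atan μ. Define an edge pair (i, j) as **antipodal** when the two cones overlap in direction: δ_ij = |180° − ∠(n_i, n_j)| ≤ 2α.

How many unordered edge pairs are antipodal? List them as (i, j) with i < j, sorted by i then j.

α = atan 0.1 = 5.71°;  2α = 11.42°
n_0 = (+0.0847, -0.9964)
n_1 = (+0.8716, -0.4903)
n_2 = (+0.8892, +0.4576)
n_3 = (+0.2747, +0.9615)
n_4 = (-0.5113, +0.8594)
n_5 = (-0.9270, -0.3751)
  (0,1): δ = 124.22°  ·
  (0,2): δ = 67.63°  ·
  (0,3): δ = 20.80°  ·
  (0,4): δ = 25.89°  ·
  (0,5): δ = 107.17°  ·
  (1,2): δ = 123.41°  ·
  (1,3): δ = 76.59°  ·
  (1,4): δ = 29.89°  ·
  (1,5): δ = 51.39°  ·
  (2,3): δ = 133.18°  ·
  (2,4): δ = 86.48°  ·
  (2,5): δ = 5.20°  ✓
  (3,4): δ = 133.30°  ·
  (3,5): δ = 52.02°  ·
  (4,5): δ = 98.72°  ·
antipodal pairs: 1

count = 1; pairs: (2,5)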